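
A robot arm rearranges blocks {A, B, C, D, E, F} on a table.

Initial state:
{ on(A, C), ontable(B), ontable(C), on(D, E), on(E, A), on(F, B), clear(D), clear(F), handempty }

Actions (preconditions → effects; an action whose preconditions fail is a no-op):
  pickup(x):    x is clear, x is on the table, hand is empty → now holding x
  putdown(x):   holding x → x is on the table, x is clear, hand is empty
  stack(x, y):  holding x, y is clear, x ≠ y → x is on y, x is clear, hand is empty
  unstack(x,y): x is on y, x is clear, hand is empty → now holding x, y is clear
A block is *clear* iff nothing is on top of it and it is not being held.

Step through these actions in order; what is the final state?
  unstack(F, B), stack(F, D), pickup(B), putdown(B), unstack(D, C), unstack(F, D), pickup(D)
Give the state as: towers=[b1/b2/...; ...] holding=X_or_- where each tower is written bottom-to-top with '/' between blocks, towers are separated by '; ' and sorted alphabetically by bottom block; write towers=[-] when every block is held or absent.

towers=[B; C/A/E/D] holding=F

step 1 (unstack(F, B)): towers=[B; C/A/E/D] holding=F
step 2 (stack(F, D)): towers=[B; C/A/E/D/F] holding=-
step 3 (pickup(B)): towers=[C/A/E/D/F] holding=B
step 4 (putdown(B)): towers=[B; C/A/E/D/F] holding=-
step 5 (unstack(D, C)) [no-op]: towers=[B; C/A/E/D/F] holding=-
step 6 (unstack(F, D)): towers=[B; C/A/E/D] holding=F
step 7 (pickup(D)) [no-op]: towers=[B; C/A/E/D] holding=F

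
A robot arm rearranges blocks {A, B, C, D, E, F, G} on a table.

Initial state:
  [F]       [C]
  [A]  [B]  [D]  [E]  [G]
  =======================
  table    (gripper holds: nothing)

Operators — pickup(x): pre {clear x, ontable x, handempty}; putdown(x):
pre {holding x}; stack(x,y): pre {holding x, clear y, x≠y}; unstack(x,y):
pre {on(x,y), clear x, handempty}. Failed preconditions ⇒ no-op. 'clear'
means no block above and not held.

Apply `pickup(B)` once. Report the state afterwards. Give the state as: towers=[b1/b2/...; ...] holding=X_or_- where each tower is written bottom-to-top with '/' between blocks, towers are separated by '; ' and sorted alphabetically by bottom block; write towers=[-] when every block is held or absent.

before: towers=[A/F; B; D/C; E; G] holding=-
pre[pickup(B)]: clear(B) ok, ontable(B) ok, handempty ok
all met → apply pickup(B)
after:  towers=[A/F; D/C; E; G] holding=B

towers=[A/F; D/C; E; G] holding=B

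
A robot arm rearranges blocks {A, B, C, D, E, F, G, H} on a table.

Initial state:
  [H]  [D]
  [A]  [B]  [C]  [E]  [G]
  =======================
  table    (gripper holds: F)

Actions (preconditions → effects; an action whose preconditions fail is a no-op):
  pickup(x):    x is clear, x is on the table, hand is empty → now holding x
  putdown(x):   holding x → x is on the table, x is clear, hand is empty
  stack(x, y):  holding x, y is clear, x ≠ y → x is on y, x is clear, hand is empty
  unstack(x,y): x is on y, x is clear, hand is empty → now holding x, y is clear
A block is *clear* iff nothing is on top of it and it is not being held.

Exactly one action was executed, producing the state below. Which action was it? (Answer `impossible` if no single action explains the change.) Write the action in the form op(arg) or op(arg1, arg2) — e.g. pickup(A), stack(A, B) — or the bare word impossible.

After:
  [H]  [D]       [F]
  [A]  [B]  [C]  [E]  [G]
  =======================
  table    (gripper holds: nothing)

stack(F, E)

target: towers=[A/H; B/D; C; E/F; G] holding=-
        putdown(F) → towers=[A/H; B/D; C; E; F; G] holding=-
       stack(F, G) → towers=[A/H; B/D; C; E; G/F] holding=-
       stack(F, E) → towers=[A/H; B/D; C; E/F; G] holding=-  ← match
       stack(F, H) → towers=[A/H/F; B/D; C; E; G] holding=-
       stack(F, D) → towers=[A/H; B/D/F; C; E; G] holding=-
       stack(F, C) → towers=[A/H; B/D; C/F; E; G] holding=-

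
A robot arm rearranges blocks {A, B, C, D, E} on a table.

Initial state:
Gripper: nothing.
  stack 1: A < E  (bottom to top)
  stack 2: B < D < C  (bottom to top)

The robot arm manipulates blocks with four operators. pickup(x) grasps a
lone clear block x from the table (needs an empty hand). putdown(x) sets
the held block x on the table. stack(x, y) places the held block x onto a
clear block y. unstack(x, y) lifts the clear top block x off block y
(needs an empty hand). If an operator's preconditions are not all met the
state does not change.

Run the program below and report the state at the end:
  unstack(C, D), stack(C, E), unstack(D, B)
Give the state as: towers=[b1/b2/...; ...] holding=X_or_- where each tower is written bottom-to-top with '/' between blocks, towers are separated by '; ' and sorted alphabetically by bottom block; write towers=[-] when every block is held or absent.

step 1 (unstack(C, D)): towers=[A/E; B/D] holding=C
step 2 (stack(C, E)): towers=[A/E/C; B/D] holding=-
step 3 (unstack(D, B)): towers=[A/E/C; B] holding=D

towers=[A/E/C; B] holding=D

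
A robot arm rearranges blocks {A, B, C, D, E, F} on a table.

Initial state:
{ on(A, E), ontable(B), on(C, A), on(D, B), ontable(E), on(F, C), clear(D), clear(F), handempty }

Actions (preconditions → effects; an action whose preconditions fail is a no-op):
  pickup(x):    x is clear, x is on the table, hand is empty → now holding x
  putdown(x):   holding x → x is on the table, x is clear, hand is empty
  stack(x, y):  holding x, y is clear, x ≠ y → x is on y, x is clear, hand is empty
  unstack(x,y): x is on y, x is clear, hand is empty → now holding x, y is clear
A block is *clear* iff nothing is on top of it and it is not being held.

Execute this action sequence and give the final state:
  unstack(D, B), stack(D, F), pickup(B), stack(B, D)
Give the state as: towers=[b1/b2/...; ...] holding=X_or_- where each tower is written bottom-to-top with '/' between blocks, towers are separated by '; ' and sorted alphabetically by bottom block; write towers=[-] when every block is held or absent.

towers=[E/A/C/F/D/B] holding=-

step 1 (unstack(D, B)): towers=[B; E/A/C/F] holding=D
step 2 (stack(D, F)): towers=[B; E/A/C/F/D] holding=-
step 3 (pickup(B)): towers=[E/A/C/F/D] holding=B
step 4 (stack(B, D)): towers=[E/A/C/F/D/B] holding=-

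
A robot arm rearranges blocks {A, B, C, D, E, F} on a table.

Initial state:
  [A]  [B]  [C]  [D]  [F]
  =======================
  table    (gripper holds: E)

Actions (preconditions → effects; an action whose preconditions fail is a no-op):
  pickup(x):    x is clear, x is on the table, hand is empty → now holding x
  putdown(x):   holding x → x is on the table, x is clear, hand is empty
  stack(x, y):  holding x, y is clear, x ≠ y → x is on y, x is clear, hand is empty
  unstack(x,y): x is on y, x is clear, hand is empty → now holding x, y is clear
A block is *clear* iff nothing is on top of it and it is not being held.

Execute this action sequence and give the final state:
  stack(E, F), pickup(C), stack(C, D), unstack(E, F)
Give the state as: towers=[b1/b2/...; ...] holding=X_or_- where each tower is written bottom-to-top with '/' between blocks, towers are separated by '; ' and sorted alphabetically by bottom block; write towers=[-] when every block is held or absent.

step 1 (stack(E, F)): towers=[A; B; C; D; F/E] holding=-
step 2 (pickup(C)): towers=[A; B; D; F/E] holding=C
step 3 (stack(C, D)): towers=[A; B; D/C; F/E] holding=-
step 4 (unstack(E, F)): towers=[A; B; D/C; F] holding=E

towers=[A; B; D/C; F] holding=E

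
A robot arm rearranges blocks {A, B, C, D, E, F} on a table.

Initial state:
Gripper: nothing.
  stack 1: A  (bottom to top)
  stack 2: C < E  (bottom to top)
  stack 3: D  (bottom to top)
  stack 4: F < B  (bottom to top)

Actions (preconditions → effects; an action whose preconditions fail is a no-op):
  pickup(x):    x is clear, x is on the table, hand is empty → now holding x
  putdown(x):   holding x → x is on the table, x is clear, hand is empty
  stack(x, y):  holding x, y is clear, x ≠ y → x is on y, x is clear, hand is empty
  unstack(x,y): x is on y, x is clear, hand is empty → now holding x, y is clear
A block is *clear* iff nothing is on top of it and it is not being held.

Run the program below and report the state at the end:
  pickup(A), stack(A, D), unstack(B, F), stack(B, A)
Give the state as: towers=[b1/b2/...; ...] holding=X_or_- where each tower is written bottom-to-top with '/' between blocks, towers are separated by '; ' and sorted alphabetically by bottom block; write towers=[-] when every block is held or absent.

step 1 (pickup(A)): towers=[C/E; D; F/B] holding=A
step 2 (stack(A, D)): towers=[C/E; D/A; F/B] holding=-
step 3 (unstack(B, F)): towers=[C/E; D/A; F] holding=B
step 4 (stack(B, A)): towers=[C/E; D/A/B; F] holding=-

towers=[C/E; D/A/B; F] holding=-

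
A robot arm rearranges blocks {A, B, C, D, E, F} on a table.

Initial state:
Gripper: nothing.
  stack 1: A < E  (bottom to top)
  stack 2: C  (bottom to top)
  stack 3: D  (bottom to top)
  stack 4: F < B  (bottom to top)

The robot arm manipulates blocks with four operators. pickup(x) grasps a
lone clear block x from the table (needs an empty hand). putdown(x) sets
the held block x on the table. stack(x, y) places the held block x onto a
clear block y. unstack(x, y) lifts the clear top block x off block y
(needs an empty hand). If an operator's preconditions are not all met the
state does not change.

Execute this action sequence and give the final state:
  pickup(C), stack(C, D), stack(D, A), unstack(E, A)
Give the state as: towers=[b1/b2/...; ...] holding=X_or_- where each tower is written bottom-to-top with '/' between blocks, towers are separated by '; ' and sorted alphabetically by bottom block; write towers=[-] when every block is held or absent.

step 1 (pickup(C)): towers=[A/E; D; F/B] holding=C
step 2 (stack(C, D)): towers=[A/E; D/C; F/B] holding=-
step 3 (stack(D, A)) [no-op]: towers=[A/E; D/C; F/B] holding=-
step 4 (unstack(E, A)): towers=[A; D/C; F/B] holding=E

towers=[A; D/C; F/B] holding=E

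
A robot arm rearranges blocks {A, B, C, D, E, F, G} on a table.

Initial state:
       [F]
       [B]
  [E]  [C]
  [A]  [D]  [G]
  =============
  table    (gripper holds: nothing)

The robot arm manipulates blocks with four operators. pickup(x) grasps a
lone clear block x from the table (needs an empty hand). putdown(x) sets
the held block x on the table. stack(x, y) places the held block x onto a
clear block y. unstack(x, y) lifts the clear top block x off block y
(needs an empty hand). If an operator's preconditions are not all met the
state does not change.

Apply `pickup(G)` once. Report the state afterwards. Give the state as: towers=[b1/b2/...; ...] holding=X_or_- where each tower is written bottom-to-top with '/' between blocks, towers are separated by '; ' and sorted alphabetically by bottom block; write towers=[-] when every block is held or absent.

before: towers=[A/E; D/C/B/F; G] holding=-
pre[pickup(G)]: clear(G) ok, ontable(G) ok, handempty ok
all met → apply pickup(G)
after:  towers=[A/E; D/C/B/F] holding=G

towers=[A/E; D/C/B/F] holding=G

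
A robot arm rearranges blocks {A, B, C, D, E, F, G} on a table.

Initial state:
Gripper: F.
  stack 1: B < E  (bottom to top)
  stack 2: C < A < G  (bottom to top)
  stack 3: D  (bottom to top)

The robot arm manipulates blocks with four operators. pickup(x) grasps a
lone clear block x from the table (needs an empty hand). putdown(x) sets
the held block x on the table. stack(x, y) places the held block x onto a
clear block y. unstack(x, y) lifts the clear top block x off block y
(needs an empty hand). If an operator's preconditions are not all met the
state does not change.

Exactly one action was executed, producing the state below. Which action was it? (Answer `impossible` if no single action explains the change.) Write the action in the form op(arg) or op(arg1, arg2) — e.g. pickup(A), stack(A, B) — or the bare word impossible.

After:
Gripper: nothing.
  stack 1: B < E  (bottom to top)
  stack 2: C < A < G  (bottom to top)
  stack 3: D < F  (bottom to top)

stack(F, D)

target: towers=[B/E; C/A/G; D/F] holding=-
        putdown(F) → towers=[B/E; C/A/G; D; F] holding=-
       stack(F, G) → towers=[B/E; C/A/G/F; D] holding=-
       stack(F, D) → towers=[B/E; C/A/G; D/F] holding=-  ← match
       stack(F, E) → towers=[B/E/F; C/A/G; D] holding=-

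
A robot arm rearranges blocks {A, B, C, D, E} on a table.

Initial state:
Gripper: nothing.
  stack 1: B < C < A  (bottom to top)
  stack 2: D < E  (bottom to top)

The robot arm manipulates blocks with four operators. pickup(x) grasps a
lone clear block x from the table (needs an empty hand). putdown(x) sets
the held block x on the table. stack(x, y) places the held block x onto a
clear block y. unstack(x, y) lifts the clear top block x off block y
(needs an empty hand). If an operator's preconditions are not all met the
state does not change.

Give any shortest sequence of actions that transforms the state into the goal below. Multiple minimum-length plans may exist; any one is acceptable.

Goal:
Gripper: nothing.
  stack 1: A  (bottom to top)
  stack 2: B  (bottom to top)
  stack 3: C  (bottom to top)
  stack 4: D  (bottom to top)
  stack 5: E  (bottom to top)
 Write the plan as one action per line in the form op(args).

unstack(A, C)
putdown(A)
unstack(E, D)
putdown(E)
unstack(C, B)
putdown(C)

step 1 (unstack(A, C)): towers=[B/C; D/E] holding=A
step 2 (putdown(A)): towers=[A; B/C; D/E] holding=-
step 3 (unstack(E, D)): towers=[A; B/C; D] holding=E
step 4 (putdown(E)): towers=[A; B/C; D; E] holding=-
step 5 (unstack(C, B)): towers=[A; B; D; E] holding=C
step 6 (putdown(C)): towers=[A; B; C; D; E] holding=-
goal check: towers=[A; B; C; D; E] holding=- — reached (length 6, optimal by BFS)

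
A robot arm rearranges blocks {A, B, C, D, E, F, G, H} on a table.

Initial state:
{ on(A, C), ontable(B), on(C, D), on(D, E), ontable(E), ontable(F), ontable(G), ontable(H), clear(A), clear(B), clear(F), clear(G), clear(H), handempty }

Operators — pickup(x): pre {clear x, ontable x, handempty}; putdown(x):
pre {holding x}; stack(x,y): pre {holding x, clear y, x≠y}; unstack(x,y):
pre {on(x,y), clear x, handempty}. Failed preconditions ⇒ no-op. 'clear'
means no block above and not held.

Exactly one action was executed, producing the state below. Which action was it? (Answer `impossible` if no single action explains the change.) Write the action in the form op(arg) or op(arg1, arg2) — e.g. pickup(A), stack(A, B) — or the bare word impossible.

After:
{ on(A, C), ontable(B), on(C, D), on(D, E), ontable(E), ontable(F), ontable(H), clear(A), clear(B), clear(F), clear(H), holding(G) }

target: towers=[B; E/D/C/A; F; H] holding=G
         pickup(G) → towers=[B; E/D/C/A; F; H] holding=G  ← match
     unstack(A, C) → towers=[B; E/D/C; F; G; H] holding=A
         pickup(H) → towers=[B; E/D/C/A; F; G] holding=H
         pickup(B) → towers=[E/D/C/A; F; G; H] holding=B
         pickup(F) → towers=[B; E/D/C/A; G; H] holding=F

pickup(G)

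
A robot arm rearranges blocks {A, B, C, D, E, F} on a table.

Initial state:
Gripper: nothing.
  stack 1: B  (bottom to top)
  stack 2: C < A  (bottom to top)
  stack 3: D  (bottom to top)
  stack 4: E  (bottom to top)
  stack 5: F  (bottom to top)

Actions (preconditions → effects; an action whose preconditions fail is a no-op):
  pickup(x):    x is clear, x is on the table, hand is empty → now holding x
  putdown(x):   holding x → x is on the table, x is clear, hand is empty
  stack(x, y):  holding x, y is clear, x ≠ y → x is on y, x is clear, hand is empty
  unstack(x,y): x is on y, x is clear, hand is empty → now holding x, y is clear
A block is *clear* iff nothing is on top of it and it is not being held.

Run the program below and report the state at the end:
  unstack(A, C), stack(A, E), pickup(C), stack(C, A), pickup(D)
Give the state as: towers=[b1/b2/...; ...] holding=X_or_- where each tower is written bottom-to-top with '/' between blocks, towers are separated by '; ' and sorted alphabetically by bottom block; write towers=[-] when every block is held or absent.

step 1 (unstack(A, C)): towers=[B; C; D; E; F] holding=A
step 2 (stack(A, E)): towers=[B; C; D; E/A; F] holding=-
step 3 (pickup(C)): towers=[B; D; E/A; F] holding=C
step 4 (stack(C, A)): towers=[B; D; E/A/C; F] holding=-
step 5 (pickup(D)): towers=[B; E/A/C; F] holding=D

towers=[B; E/A/C; F] holding=D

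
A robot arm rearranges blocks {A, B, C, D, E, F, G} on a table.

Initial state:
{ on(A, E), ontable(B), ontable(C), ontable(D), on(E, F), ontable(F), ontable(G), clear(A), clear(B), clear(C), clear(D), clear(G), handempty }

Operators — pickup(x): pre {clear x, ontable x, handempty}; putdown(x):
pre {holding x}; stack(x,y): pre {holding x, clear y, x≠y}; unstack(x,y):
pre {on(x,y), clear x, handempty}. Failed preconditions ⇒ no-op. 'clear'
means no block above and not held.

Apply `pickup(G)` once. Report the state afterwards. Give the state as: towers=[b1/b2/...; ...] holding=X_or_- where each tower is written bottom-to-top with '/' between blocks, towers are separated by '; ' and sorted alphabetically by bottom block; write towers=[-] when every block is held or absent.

before: towers=[B; C; D; F/E/A; G] holding=-
pre[pickup(G)]: clear(G) ✓, ontable(G) ✓, handempty ✓
all met → apply pickup(G)
after:  towers=[B; C; D; F/E/A] holding=G

towers=[B; C; D; F/E/A] holding=G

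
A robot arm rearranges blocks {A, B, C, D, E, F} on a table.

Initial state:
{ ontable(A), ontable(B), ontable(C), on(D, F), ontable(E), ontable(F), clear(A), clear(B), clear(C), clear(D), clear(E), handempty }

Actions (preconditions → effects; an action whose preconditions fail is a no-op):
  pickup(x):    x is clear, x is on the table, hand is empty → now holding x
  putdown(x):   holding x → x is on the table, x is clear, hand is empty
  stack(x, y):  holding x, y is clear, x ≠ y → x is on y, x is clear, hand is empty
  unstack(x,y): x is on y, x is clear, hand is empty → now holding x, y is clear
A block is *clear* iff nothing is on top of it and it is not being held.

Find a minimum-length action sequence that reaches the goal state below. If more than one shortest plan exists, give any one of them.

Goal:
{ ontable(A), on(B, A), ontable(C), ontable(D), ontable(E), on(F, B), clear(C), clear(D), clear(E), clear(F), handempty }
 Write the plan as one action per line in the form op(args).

pickup(B)
stack(B, A)
unstack(D, F)
putdown(D)
pickup(F)
stack(F, B)

step 1 (pickup(B)): towers=[A; C; E; F/D] holding=B
step 2 (stack(B, A)): towers=[A/B; C; E; F/D] holding=-
step 3 (unstack(D, F)): towers=[A/B; C; E; F] holding=D
step 4 (putdown(D)): towers=[A/B; C; D; E; F] holding=-
step 5 (pickup(F)): towers=[A/B; C; D; E] holding=F
step 6 (stack(F, B)): towers=[A/B/F; C; D; E] holding=-
goal check: towers=[A/B/F; C; D; E] holding=- — reached (length 6, optimal by BFS)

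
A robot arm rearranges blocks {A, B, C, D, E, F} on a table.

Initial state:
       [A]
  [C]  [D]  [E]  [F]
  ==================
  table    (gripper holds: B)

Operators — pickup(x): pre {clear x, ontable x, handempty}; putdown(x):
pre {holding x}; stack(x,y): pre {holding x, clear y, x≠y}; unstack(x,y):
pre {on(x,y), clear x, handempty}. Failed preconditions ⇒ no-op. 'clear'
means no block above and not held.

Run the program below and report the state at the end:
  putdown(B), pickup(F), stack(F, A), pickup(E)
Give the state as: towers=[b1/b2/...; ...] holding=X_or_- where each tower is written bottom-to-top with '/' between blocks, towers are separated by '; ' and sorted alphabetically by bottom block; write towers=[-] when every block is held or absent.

step 1 (putdown(B)): towers=[B; C; D/A; E; F] holding=-
step 2 (pickup(F)): towers=[B; C; D/A; E] holding=F
step 3 (stack(F, A)): towers=[B; C; D/A/F; E] holding=-
step 4 (pickup(E)): towers=[B; C; D/A/F] holding=E

towers=[B; C; D/A/F] holding=E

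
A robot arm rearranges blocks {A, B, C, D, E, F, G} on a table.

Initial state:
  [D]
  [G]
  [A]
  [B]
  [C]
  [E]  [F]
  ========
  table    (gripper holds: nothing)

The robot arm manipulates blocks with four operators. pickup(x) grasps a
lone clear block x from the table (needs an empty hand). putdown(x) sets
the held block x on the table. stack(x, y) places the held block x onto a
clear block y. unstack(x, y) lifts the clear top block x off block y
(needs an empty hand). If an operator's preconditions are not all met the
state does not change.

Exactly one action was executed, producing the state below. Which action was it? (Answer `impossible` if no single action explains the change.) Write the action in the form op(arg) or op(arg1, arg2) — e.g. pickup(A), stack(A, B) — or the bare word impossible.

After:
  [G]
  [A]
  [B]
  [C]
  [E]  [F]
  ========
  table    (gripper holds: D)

unstack(D, G)

target: towers=[E/C/B/A/G; F] holding=D
         pickup(F) → towers=[E/C/B/A/G/D] holding=F
     unstack(D, G) → towers=[E/C/B/A/G; F] holding=D  ← match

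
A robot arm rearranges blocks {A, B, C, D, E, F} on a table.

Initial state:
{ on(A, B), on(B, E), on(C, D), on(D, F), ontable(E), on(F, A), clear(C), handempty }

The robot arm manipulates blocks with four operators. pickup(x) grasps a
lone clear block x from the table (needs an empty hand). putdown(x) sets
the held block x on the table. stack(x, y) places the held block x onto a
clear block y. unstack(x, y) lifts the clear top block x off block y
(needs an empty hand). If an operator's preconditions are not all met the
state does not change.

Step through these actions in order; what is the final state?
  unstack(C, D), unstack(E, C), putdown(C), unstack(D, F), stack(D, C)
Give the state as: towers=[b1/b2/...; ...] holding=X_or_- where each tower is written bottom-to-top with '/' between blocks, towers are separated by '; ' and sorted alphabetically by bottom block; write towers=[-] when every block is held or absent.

step 1 (unstack(C, D)): towers=[E/B/A/F/D] holding=C
step 2 (unstack(E, C)) [no-op]: towers=[E/B/A/F/D] holding=C
step 3 (putdown(C)): towers=[C; E/B/A/F/D] holding=-
step 4 (unstack(D, F)): towers=[C; E/B/A/F] holding=D
step 5 (stack(D, C)): towers=[C/D; E/B/A/F] holding=-

towers=[C/D; E/B/A/F] holding=-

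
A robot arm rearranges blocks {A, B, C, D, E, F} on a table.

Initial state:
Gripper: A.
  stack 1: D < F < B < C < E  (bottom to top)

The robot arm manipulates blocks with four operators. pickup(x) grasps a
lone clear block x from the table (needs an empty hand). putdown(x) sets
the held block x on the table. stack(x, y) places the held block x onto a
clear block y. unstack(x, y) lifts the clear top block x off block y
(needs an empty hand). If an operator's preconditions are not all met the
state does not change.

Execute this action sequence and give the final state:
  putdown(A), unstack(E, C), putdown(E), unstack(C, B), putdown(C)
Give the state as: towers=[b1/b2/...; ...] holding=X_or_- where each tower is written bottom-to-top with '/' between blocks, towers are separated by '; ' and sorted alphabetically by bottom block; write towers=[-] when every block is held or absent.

step 1 (putdown(A)): towers=[A; D/F/B/C/E] holding=-
step 2 (unstack(E, C)): towers=[A; D/F/B/C] holding=E
step 3 (putdown(E)): towers=[A; D/F/B/C; E] holding=-
step 4 (unstack(C, B)): towers=[A; D/F/B; E] holding=C
step 5 (putdown(C)): towers=[A; C; D/F/B; E] holding=-

towers=[A; C; D/F/B; E] holding=-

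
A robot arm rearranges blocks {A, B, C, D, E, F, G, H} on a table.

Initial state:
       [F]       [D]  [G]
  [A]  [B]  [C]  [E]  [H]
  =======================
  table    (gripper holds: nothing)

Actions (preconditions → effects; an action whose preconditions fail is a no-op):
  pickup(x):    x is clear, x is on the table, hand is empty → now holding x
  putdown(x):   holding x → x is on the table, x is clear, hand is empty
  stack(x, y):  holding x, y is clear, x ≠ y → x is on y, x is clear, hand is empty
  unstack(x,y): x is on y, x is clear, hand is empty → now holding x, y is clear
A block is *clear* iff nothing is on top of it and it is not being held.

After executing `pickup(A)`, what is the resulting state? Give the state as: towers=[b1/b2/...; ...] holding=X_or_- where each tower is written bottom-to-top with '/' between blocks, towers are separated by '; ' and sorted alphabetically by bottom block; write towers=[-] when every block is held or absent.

before: towers=[A; B/F; C; E/D; H/G] holding=-
pre[pickup(A)]: clear(A) yes, ontable(A) yes, handempty yes
all met → apply pickup(A)
after:  towers=[B/F; C; E/D; H/G] holding=A

towers=[B/F; C; E/D; H/G] holding=A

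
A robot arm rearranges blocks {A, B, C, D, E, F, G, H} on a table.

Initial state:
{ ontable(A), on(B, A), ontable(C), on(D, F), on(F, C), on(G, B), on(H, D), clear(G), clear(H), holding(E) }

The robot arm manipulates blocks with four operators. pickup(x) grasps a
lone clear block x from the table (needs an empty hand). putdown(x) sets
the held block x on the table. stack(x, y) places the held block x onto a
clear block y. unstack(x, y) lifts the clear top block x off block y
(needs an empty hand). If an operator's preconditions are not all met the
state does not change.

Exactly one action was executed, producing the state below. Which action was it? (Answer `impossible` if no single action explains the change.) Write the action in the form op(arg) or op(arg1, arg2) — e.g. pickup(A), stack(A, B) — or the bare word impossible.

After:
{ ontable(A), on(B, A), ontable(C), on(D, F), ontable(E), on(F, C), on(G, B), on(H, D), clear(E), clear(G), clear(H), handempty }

putdown(E)

target: towers=[A/B/G; C/F/D/H; E] holding=-
        putdown(E) → towers=[A/B/G; C/F/D/H; E] holding=-  ← match
       stack(E, G) → towers=[A/B/G/E; C/F/D/H] holding=-
       stack(E, H) → towers=[A/B/G; C/F/D/H/E] holding=-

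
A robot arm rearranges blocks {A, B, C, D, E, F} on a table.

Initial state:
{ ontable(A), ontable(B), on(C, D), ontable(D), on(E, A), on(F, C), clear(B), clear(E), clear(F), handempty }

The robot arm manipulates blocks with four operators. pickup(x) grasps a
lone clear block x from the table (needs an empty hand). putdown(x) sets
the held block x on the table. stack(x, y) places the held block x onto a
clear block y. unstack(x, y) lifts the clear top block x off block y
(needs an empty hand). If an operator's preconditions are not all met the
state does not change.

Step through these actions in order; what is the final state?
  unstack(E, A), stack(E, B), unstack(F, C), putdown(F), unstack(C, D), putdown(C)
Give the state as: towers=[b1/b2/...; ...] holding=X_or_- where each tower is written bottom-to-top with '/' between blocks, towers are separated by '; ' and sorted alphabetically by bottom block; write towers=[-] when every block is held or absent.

towers=[A; B/E; C; D; F] holding=-

step 1 (unstack(E, A)): towers=[A; B; D/C/F] holding=E
step 2 (stack(E, B)): towers=[A; B/E; D/C/F] holding=-
step 3 (unstack(F, C)): towers=[A; B/E; D/C] holding=F
step 4 (putdown(F)): towers=[A; B/E; D/C; F] holding=-
step 5 (unstack(C, D)): towers=[A; B/E; D; F] holding=C
step 6 (putdown(C)): towers=[A; B/E; C; D; F] holding=-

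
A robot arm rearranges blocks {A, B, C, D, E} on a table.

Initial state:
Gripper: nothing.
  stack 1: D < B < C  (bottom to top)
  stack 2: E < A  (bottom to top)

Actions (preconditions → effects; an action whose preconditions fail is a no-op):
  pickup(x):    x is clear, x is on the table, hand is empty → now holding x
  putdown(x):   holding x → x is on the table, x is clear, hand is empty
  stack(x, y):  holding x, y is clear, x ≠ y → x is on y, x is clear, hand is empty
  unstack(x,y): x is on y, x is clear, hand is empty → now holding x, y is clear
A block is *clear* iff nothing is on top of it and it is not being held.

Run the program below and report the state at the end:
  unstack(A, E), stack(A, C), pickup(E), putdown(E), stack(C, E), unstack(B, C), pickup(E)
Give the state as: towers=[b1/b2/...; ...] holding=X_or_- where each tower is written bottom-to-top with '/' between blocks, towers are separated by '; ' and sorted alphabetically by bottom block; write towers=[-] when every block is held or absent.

towers=[D/B/C/A] holding=E

step 1 (unstack(A, E)): towers=[D/B/C; E] holding=A
step 2 (stack(A, C)): towers=[D/B/C/A; E] holding=-
step 3 (pickup(E)): towers=[D/B/C/A] holding=E
step 4 (putdown(E)): towers=[D/B/C/A; E] holding=-
step 5 (stack(C, E)) [no-op]: towers=[D/B/C/A; E] holding=-
step 6 (unstack(B, C)) [no-op]: towers=[D/B/C/A; E] holding=-
step 7 (pickup(E)): towers=[D/B/C/A] holding=E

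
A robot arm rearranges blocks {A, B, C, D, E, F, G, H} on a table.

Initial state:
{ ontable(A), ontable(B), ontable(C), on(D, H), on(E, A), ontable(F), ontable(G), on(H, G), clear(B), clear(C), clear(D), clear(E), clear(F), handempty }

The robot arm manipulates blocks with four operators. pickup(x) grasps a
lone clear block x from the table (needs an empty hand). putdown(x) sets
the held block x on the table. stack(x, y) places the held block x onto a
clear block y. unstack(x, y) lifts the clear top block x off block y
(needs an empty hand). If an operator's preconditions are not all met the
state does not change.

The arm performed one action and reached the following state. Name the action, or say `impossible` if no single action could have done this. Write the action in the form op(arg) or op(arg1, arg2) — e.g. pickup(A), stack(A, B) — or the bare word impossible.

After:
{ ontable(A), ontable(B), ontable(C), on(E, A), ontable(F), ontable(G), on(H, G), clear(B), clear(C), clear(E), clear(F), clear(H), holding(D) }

unstack(D, H)

target: towers=[A/E; B; C; F; G/H] holding=D
     unstack(E, A) → towers=[A; B; C; F; G/H/D] holding=E
         pickup(B) → towers=[A/E; C; F; G/H/D] holding=B
         pickup(F) → towers=[A/E; B; C; G/H/D] holding=F
     unstack(D, H) → towers=[A/E; B; C; F; G/H] holding=D  ← match
         pickup(C) → towers=[A/E; B; F; G/H/D] holding=C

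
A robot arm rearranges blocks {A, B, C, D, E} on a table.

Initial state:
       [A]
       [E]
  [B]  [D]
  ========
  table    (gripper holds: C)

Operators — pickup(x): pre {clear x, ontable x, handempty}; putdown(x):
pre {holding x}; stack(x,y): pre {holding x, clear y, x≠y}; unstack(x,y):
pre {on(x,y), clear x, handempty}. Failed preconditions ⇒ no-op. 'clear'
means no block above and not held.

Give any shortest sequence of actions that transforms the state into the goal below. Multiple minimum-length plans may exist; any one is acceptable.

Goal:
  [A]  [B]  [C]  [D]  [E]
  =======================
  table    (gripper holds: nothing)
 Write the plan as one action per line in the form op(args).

putdown(C)
unstack(A, E)
putdown(A)
unstack(E, D)
putdown(E)

step 1 (putdown(C)): towers=[B; C; D/E/A] holding=-
step 2 (unstack(A, E)): towers=[B; C; D/E] holding=A
step 3 (putdown(A)): towers=[A; B; C; D/E] holding=-
step 4 (unstack(E, D)): towers=[A; B; C; D] holding=E
step 5 (putdown(E)): towers=[A; B; C; D; E] holding=-
goal check: towers=[A; B; C; D; E] holding=- — reached (length 5, optimal by BFS)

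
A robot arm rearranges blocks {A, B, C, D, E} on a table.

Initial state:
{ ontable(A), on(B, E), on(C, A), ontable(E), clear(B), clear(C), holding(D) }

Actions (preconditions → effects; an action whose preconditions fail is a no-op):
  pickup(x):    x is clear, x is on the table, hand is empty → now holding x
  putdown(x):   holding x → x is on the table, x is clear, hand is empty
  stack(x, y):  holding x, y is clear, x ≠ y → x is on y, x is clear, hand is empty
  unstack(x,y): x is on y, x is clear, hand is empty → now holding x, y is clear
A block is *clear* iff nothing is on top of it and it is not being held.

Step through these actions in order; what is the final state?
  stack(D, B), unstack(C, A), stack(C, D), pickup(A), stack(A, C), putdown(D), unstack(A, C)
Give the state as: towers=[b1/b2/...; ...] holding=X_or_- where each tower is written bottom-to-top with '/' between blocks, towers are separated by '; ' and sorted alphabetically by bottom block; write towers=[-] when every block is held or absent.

step 1 (stack(D, B)): towers=[A/C; E/B/D] holding=-
step 2 (unstack(C, A)): towers=[A; E/B/D] holding=C
step 3 (stack(C, D)): towers=[A; E/B/D/C] holding=-
step 4 (pickup(A)): towers=[E/B/D/C] holding=A
step 5 (stack(A, C)): towers=[E/B/D/C/A] holding=-
step 6 (putdown(D)) [no-op]: towers=[E/B/D/C/A] holding=-
step 7 (unstack(A, C)): towers=[E/B/D/C] holding=A

towers=[E/B/D/C] holding=A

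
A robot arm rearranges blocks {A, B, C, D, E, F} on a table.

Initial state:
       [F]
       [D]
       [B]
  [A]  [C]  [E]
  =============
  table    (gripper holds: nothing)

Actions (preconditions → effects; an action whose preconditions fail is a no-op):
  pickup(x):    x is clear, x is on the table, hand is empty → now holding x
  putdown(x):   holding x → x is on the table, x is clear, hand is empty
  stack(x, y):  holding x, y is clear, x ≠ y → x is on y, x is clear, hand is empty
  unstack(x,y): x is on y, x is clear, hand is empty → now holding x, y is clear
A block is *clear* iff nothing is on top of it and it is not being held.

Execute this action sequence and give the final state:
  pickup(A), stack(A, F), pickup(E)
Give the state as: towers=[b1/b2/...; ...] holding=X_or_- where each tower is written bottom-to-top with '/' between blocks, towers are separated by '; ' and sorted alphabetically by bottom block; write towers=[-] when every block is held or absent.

step 1 (pickup(A)): towers=[C/B/D/F; E] holding=A
step 2 (stack(A, F)): towers=[C/B/D/F/A; E] holding=-
step 3 (pickup(E)): towers=[C/B/D/F/A] holding=E

towers=[C/B/D/F/A] holding=E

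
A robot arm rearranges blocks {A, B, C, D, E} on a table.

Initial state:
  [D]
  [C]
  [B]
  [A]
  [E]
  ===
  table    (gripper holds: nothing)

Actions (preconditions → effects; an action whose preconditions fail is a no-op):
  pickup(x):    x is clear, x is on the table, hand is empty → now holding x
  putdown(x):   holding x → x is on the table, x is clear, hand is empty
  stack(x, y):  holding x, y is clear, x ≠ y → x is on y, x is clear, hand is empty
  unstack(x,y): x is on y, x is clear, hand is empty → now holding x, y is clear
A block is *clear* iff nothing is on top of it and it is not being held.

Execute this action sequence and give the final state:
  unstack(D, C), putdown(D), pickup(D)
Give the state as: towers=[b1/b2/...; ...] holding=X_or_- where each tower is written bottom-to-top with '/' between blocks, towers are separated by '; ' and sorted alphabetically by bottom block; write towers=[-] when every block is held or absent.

step 1 (unstack(D, C)): towers=[E/A/B/C] holding=D
step 2 (putdown(D)): towers=[D; E/A/B/C] holding=-
step 3 (pickup(D)): towers=[E/A/B/C] holding=D

towers=[E/A/B/C] holding=D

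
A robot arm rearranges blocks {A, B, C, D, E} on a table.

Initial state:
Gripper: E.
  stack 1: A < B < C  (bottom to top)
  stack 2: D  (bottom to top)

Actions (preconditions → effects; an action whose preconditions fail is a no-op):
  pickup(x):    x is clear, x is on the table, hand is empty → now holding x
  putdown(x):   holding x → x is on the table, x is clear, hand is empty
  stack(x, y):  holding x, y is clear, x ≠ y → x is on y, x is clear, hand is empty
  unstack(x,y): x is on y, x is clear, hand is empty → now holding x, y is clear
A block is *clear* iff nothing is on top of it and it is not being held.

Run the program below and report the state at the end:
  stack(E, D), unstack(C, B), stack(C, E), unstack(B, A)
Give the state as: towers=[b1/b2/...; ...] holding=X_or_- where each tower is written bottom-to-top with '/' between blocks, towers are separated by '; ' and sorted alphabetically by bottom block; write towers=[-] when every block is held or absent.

step 1 (stack(E, D)): towers=[A/B/C; D/E] holding=-
step 2 (unstack(C, B)): towers=[A/B; D/E] holding=C
step 3 (stack(C, E)): towers=[A/B; D/E/C] holding=-
step 4 (unstack(B, A)): towers=[A; D/E/C] holding=B

towers=[A; D/E/C] holding=B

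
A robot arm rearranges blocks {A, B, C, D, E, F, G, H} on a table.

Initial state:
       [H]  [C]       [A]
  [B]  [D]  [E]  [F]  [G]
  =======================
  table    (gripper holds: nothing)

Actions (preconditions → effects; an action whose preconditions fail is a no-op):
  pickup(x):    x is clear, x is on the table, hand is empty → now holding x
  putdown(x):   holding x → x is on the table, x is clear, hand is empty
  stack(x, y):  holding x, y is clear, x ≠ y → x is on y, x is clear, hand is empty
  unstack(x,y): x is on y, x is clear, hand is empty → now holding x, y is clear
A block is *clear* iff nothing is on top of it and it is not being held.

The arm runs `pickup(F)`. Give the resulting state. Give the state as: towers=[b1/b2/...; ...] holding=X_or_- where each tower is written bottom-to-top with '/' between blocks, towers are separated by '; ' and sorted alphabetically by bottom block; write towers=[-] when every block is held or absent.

before: towers=[B; D/H; E/C; F; G/A] holding=-
pre[pickup(F)]: clear(F) ✓, ontable(F) ✓, handempty ✓
all met → apply pickup(F)
after:  towers=[B; D/H; E/C; G/A] holding=F

towers=[B; D/H; E/C; G/A] holding=F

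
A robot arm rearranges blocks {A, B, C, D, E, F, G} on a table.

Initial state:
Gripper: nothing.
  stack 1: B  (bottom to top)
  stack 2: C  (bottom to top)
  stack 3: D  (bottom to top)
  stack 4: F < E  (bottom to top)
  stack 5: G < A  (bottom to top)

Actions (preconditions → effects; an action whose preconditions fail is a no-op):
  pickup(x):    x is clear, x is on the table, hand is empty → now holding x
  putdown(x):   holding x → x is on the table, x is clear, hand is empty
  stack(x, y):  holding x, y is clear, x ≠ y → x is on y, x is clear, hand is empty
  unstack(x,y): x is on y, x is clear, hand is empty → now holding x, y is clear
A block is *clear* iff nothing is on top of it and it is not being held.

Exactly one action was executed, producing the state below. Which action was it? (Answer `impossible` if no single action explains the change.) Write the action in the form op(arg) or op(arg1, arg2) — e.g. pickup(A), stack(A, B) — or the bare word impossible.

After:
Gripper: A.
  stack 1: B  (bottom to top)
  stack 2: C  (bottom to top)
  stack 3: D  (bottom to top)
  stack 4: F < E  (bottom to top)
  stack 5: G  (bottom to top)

unstack(A, G)

target: towers=[B; C; D; F/E; G] holding=A
         pickup(B) → towers=[C; D; F/E; G/A] holding=B
         pickup(D) → towers=[B; C; F/E; G/A] holding=D
     unstack(A, G) → towers=[B; C; D; F/E; G] holding=A  ← match
     unstack(E, F) → towers=[B; C; D; F; G/A] holding=E
         pickup(C) → towers=[B; D; F/E; G/A] holding=C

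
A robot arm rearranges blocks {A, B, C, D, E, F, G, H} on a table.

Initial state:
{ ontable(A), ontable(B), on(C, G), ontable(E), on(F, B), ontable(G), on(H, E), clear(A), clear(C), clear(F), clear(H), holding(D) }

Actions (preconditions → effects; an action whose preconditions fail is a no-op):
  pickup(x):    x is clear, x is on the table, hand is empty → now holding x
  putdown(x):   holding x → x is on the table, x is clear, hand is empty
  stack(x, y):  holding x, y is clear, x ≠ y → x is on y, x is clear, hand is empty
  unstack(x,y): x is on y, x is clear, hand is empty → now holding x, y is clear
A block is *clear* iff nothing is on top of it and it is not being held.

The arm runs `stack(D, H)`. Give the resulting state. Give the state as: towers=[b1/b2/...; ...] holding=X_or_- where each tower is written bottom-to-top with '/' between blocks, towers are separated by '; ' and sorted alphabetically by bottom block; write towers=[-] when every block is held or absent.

towers=[A; B/F; E/H/D; G/C] holding=-

before: towers=[A; B/F; E/H; G/C] holding=D
pre[stack(D, H)]: holding(D) ok, clear(H) ok, D≠H ok
all met → apply stack(D, H)
after:  towers=[A; B/F; E/H/D; G/C] holding=-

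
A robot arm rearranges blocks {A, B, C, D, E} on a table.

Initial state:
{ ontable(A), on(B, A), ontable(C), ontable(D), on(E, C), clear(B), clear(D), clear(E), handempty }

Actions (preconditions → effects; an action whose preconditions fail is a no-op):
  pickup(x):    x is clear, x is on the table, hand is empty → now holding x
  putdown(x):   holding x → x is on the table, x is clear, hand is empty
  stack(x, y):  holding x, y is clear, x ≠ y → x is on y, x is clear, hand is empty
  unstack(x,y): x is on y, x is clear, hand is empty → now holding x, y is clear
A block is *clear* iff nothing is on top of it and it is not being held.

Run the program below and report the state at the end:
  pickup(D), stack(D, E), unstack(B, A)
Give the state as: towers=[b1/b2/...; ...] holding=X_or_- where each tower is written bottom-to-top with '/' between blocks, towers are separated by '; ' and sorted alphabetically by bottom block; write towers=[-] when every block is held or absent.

towers=[A; C/E/D] holding=B

step 1 (pickup(D)): towers=[A/B; C/E] holding=D
step 2 (stack(D, E)): towers=[A/B; C/E/D] holding=-
step 3 (unstack(B, A)): towers=[A; C/E/D] holding=B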